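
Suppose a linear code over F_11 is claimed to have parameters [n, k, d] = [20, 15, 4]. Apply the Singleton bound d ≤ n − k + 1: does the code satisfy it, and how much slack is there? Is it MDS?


Singleton RHS = n − k + 1 = 6, slack = 2, bound satisfied, not MDS.

Singleton bound: d ≤ n − k + 1.
Here n = 20, k = 15, so n − k + 1 = 6.
Given d = 4, check d ≤ 6: YES.
Slack = (n − k + 1) − d = 2.
The code is NOT MDS (slack = 2 > 0).
Description: the claimed parameters are [20, 15, 4]_11; such a code would be non-MDS.


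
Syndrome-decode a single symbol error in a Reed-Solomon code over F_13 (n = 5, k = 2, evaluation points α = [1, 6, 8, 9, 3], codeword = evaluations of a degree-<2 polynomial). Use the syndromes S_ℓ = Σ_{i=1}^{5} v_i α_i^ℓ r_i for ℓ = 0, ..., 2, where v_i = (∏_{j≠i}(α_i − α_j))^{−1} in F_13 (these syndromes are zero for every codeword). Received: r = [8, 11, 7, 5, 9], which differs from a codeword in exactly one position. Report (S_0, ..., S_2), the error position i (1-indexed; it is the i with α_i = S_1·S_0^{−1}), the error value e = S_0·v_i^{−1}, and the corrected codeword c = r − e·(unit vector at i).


S = (9, 1, 3), error at position 5, error magnitude e = 5, c = [8, 11, 7, 5, 4].

Step 1: column multipliers v_i = (∏_{j≠i}(α_i − α_j))^{−1} mod 13.
  i = 1 (α = 1): (1−6)(1−8)(1−9)(1−3) = (−5)·(−7)·(−8)·(−2) = 560 ≡ 1, so v_1 = 1^{−1} = 1 (mod 13).
  i = 2 (α = 6): (6−1)(6−8)(6−9)(6−3) = 5·(−2)·(−3)·3 = 90 ≡ 12, so v_2 = 12^{−1} = 12 (mod 13).
  i = 3 (α = 8): (8−1)(8−6)(8−9)(8−3) = 7·2·(−1)·5 = −70 ≡ 8, so v_3 = 8^{−1} = 5 (mod 13).
  i = 4 (α = 9): (9−1)(9−6)(9−8)(9−3) = 8·3·1·6 = 144 ≡ 1, so v_4 = 1^{−1} = 1 (mod 13).
  i = 5 (α = 3): (3−1)(3−6)(3−8)(3−9) = 2·(−3)·(−5)·(−6) = −180 ≡ 2, so v_5 = 2^{−1} = 7 (mod 13).
  v = [1, 12, 5, 1, 7].
Step 2: syndromes of r = [8, 11, 7, 5, 9] (all sums mod 13).
  S_0 = Σ v_i r_i = 1·8 + 12·11 + 5·7 + 1·5 + 7·9 = 243 ≡ 9.
  S_1 = Σ v_i α_i r_i = 1·1·8 + 12·6·11 + 5·8·7 + 1·9·5 + 7·3·9 = 1314 ≡ 1.
  α_i^2 mod 13 = [1, 10, 12, 3, 9].
  S_2 = Σ v_i α_i^2 r_i = 1·1·8 + 12·10·11 + 5·12·7 + 1·3·5 + 7·9·9 = 2330 ≡ 3.
  S = (9, 1, 3) ≠ 0, so r is not a codeword (an error is present).
Step 3: locate the error. For a single error e at position i, S_ℓ = v_i·e·α_i^ℓ, so α_err = S_1/S_0.
  S_0^{−1} = 9^{−1} = 3 (mod 13), so α_err = 1·3 = 3 ≡ 3 = α_5. Error position i = 5.
  Consistency check: S_2/S_1 = 3·1 = 3 ≡ 3 = α_err ✓ (single-error assumption holds).
Step 4: error magnitude e = S_0/v_5 = S_0·∏_{j≠5}(α_5 − α_j) = 9·2 = 18 ≡ 5 (mod 13).
Step 5: correct position 5: c_5 = r_5 − e = 9 − 5 ≡ 4 (mod 13). Hence c = [8, 11, 7, 5, 4].
  Check: interpolating c through the α_i gives m(x) = 10 + 11·x (degree < 2) with m(α_i) = c_i for every i, so c is indeed a codeword.


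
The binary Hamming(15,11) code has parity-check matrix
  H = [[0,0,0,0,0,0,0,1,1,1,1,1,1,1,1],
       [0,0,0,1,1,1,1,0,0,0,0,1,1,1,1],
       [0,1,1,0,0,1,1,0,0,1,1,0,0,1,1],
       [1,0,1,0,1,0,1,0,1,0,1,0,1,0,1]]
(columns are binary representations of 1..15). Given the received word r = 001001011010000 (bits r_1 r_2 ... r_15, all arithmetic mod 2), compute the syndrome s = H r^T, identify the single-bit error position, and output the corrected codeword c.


s = (1, 1, 1, 1)^T, error position = 15, corrected codeword c = 001001011010001

Compute s = H r^T mod 2 one row at a time:
  s_1 = 1 + 1 + 0 + 1 + 0 + 0 + 0 + 0 = 3 ≡ 1 (mod 2).
  s_2 = 0 + 0 + 1 + 0 + 0 + 0 + 0 + 0 = 1 ≡ 1 (mod 2).
  s_3 = 0 + 1 + 1 + 0 + 0 + 1 + 0 + 0 = 3 ≡ 1 (mod 2).
  s_4 = 0 + 1 + 0 + 0 + 1 + 1 + 0 + 0 = 3 ≡ 1 (mod 2).
s = (1, 1, 1, 1)^T — this equals column 15 of H (binary 1111), so error is at position 15.
Correct: flip bit 15 of r = 001001011010000 to get c = 001001011010001.


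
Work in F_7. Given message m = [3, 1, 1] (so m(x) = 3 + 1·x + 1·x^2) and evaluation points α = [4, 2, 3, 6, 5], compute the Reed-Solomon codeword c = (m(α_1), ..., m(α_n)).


c = [2, 2, 1, 3, 5]

Message polynomial: m(x) = 3 + 1·x + 1·x^2 (mod 7).
For each evaluation point α_i, compute m(α_i) mod 7:
  α_1 = 4: Horner steps 1 → 5 → 2, so m(4) = 2.
  α_2 = 2: Horner steps 1 → 3 → 2, so m(2) = 2.
  α_3 = 3: Horner steps 1 → 4 → 1, so m(3) = 1.
  α_4 = 6: Horner steps 1 → 0 → 3, so m(6) = 3.
  α_5 = 5: Horner steps 1 → 6 → 5, so m(5) = 5.
Codeword c = [2, 2, 1, 3, 5] ∈ F_7^5.


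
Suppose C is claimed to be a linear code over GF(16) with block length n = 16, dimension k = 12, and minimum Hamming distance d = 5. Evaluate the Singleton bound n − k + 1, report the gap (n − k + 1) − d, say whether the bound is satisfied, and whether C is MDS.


Singleton RHS = n − k + 1 = 5, slack = 0, bound satisfied, MDS.

Singleton bound: d ≤ n − k + 1.
Here n = 16, k = 12, so n − k + 1 = 5.
Given d = 5, check d ≤ 5: YES.
Slack = (n − k + 1) − d = 0.
The code is MDS (slack = 0).
Description: the claimed parameters are [16, 12, 5]_16; such a code would be MDS (meets Singleton bound).


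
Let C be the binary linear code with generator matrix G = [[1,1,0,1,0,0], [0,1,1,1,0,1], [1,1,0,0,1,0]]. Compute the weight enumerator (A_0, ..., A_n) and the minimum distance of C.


Weight distribution: A_0 = 1, A_2 = 1, A_3 = 3, A_4 = 2, A_5 = 1. Minimum distance d = 2.

Enumerate all 2^3 = 8 messages m ∈ F_2^3.
For each, compute codeword c = mG in F_2^6, then tally its weight.
  m = 000 → c = 000000, weight = 0.
  m = 100 → c = 110100, weight = 3.
  m = 010 → c = 011101, weight = 4.
  m = 110 → c = 101001, weight = 3.
  m = 001 → c = 110010, weight = 3.
  m = 101 → c = 000110, weight = 2.
  m = 011 → c = 101111, weight = 5.
  m = 111 → c = 011011, weight = 4.
Tally weights:
  weight 0: 1 codewords.
  weight 2: 1 codewords.
  weight 3: 3 codewords.
  weight 4: 2 codewords.
  weight 5: 1 codewords.
Minimum distance d = smallest w > 0 with A_w > 0 = 2.
Sanity: Σ A_w = 8 = 2^3 = 8 ✓.


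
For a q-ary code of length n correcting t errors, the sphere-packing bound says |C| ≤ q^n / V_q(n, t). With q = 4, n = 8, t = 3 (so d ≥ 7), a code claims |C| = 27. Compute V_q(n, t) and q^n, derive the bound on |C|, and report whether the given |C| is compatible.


V_q(n, t) = 1789, q^n = 65536, Hamming bound = 36, |C| = 27 ≤ bound (satisfied).

Step 1: Compute V_q(n, t) = Σ_{j=0}^3 C(n, j) (q−1)^j.
  j = 0: C(8,0)·(3)^0 = 1·1 = 1.
  j = 1: C(8,1)·(3)^1 = 8·3 = 24.
  j = 2: C(8,2)·(3)^2 = 28·9 = 252.
  j = 3: C(8,3)·(3)^3 = 56·27 = 1512.
  V_q(n, t) = 1 + 24 + 252 + 1512 = 1789.
Step 2: q^n = 4^8 = 65536.
Step 3: Hamming bound ⌊q^n / V_q(n,t)⌋ = ⌊65536/1789⌋ = 36.
Step 4: Compare |C| = 27 to 36: satisfied.
The claimed |C| lies below the Hamming bound.


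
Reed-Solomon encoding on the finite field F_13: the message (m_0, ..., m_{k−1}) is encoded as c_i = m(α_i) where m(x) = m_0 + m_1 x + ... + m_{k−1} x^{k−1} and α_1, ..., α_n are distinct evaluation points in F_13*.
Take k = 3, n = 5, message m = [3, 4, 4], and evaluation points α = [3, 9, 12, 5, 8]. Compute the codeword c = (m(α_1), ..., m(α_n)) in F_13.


c = [12, 12, 3, 6, 5]

Message polynomial: m(x) = 3 + 4·x + 4·x^2 (mod 13).
For each evaluation point α_i, compute m(α_i) mod 13:
  α_1 = 3: Horner steps 4 → 3 → 12, so m(3) = 12.
  α_2 = 9: Horner steps 4 → 1 → 12, so m(9) = 12.
  α_3 = 12: Horner steps 4 → 0 → 3, so m(12) = 3.
  α_4 = 5: Horner steps 4 → 11 → 6, so m(5) = 6.
  α_5 = 8: Horner steps 4 → 10 → 5, so m(8) = 5.
Codeword c = [12, 12, 3, 6, 5] ∈ F_13^5.


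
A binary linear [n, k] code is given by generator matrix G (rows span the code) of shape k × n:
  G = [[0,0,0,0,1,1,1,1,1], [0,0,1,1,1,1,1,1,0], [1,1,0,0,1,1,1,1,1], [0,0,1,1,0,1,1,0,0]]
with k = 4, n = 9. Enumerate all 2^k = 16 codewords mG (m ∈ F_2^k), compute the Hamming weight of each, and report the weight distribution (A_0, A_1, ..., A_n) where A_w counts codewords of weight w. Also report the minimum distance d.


Weight distribution: A_0 = 1, A_2 = 2, A_3 = 2, A_4 = 2, A_5 = 4, A_6 = 2, A_7 = 2, A_8 = 1. Minimum distance d = 2.

Enumerate all 2^4 = 16 messages m ∈ F_2^4.
For each, compute codeword c = mG in F_2^9, then tally its weight.
  m = 0000 → c = 000000000, weight = 0.
  m = 1000 → c = 000011111, weight = 5.
  m = 0100 → c = 001111110, weight = 6.
  m = 1100 → c = 001100001, weight = 3.
  m = 0010 → c = 110011111, weight = 7.
  m = 1010 → c = 110000000, weight = 2.
  m = 0110 → c = 111100001, weight = 5.
  m = 1110 → c = 111111110, weight = 8.
  m = 0001 → c = 001101100, weight = 4.
  m = 1001 → c = 001110011, weight = 5.
  m = 0101 → c = 000010010, weight = 2.
  m = 1101 → c = 000001101, weight = 3.
  m = 0011 → c = 111110011, weight = 7.
  m = 1011 → c = 111101100, weight = 6.
  m = 0111 → c = 110001101, weight = 5.
  m = 1111 → c = 110010010, weight = 4.
Tally weights:
  weight 0: 1 codewords.
  weight 2: 2 codewords.
  weight 3: 2 codewords.
  weight 4: 2 codewords.
  weight 5: 4 codewords.
  weight 6: 2 codewords.
  weight 7: 2 codewords.
  weight 8: 1 codewords.
Minimum distance d = smallest w > 0 with A_w > 0 = 2.
Sanity: Σ A_w = 16 = 2^4 = 16 ✓.


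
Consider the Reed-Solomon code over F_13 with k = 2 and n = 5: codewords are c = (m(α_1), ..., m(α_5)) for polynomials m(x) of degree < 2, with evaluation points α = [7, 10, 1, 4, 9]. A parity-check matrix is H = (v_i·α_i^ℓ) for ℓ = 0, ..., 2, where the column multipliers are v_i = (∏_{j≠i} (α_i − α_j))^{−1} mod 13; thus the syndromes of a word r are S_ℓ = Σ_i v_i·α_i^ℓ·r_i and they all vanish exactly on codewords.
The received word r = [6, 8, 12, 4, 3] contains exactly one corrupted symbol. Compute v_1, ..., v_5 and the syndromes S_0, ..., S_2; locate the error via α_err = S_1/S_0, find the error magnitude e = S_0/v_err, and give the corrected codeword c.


S = (4, 4, 4), error at position 3, error magnitude e = 10, c = [6, 8, 2, 4, 3].

Step 1: column multipliers v_i = (∏_{j≠i}(α_i − α_j))^{−1} mod 13.
  i = 1 (α = 7): (7−10)(7−1)(7−4)(7−9) = (−3)·6·3·(−2) = 108 ≡ 4, so v_1 = 4^{−1} = 10 (mod 13).
  i = 2 (α = 10): (10−7)(10−1)(10−4)(10−9) = 3·9·6·1 = 162 ≡ 6, so v_2 = 6^{−1} = 11 (mod 13).
  i = 3 (α = 1): (1−7)(1−10)(1−4)(1−9) = (−6)·(−9)·(−3)·(−8) = 1296 ≡ 9, so v_3 = 9^{−1} = 3 (mod 13).
  i = 4 (α = 4): (4−7)(4−10)(4−1)(4−9) = (−3)·(−6)·3·(−5) = −270 ≡ 3, so v_4 = 3^{−1} = 9 (mod 13).
  i = 5 (α = 9): (9−7)(9−10)(9−1)(9−4) = 2·(−1)·8·5 = −80 ≡ 11, so v_5 = 11^{−1} = 6 (mod 13).
  v = [10, 11, 3, 9, 6].
Step 2: syndromes of r = [6, 8, 12, 4, 3] (all sums mod 13).
  S_0 = Σ v_i r_i = 10·6 + 11·8 + 3·12 + 9·4 + 6·3 = 238 ≡ 4.
  S_1 = Σ v_i α_i r_i = 10·7·6 + 11·10·8 + 3·1·12 + 9·4·4 + 6·9·3 = 1642 ≡ 4.
  α_i^2 mod 13 = [10, 9, 1, 3, 3].
  S_2 = Σ v_i α_i^2 r_i = 10·10·6 + 11·9·8 + 3·1·12 + 9·3·4 + 6·3·3 = 1590 ≡ 4.
  S = (4, 4, 4) ≠ 0, so r is not a codeword (an error is present).
Step 3: locate the error. For a single error e at position i, S_ℓ = v_i·e·α_i^ℓ, so α_err = S_1/S_0.
  S_0^{−1} = 4^{−1} = 10 (mod 13), so α_err = 4·10 = 40 ≡ 1 = α_3. Error position i = 3.
  Consistency check: S_2/S_1 = 4·10 = 40 ≡ 1 = α_err ✓ (single-error assumption holds).
Step 4: error magnitude e = S_0/v_3 = S_0·∏_{j≠3}(α_3 − α_j) = 4·9 = 36 ≡ 10 (mod 13).
Step 5: correct position 3: c_3 = r_3 − e = 12 − 10 ≡ 2 (mod 13). Hence c = [6, 8, 2, 4, 3].
  Check: interpolating c through the α_i gives m(x) = 10 + 5·x (degree < 2) with m(α_i) = c_i for every i, so c is indeed a codeword.


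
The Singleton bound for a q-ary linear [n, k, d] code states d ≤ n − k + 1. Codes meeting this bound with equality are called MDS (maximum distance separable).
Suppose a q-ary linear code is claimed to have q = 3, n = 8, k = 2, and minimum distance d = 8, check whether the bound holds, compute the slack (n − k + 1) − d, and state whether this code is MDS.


Singleton RHS = n − k + 1 = 7, slack = -1, bound violated (no such code; not MDS).

Singleton bound: d ≤ n − k + 1.
Here n = 8, k = 2, so n − k + 1 = 7.
Given d = 8, check d ≤ 7: NO.
Slack = (n − k + 1) − d = -1.
The slack is negative: d = 8 exceeds n − k + 1 = 7 by 1, so the Singleton bound is violated and no linear [8, 2, 8]_3 code can exist. In particular it is not MDS (MDS requires d = n − k + 1 exactly).
Description: the claimed parameters are [8, 2, 8]_3; such a code would be impossible (violates the Singleton bound).


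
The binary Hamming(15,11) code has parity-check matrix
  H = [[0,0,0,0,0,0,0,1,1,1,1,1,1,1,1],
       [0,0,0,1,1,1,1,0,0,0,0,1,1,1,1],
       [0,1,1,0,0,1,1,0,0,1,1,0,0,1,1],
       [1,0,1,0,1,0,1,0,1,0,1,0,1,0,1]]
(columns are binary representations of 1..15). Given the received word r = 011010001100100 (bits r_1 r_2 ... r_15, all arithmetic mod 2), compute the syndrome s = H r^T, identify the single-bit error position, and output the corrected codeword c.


s = (1, 0, 1, 0)^T, error position = 10, corrected codeword c = 011010001000100

Compute s = H r^T mod 2 one row at a time:
  s_1 = 0 + 1 + 1 + 0 + 0 + 1 + 0 + 0 = 3 ≡ 1 (mod 2).
  s_2 = 0 + 1 + 0 + 0 + 0 + 1 + 0 + 0 = 2 ≡ 0 (mod 2).
  s_3 = 1 + 1 + 0 + 0 + 1 + 0 + 0 + 0 = 3 ≡ 1 (mod 2).
  s_4 = 0 + 1 + 1 + 0 + 1 + 0 + 1 + 0 = 4 ≡ 0 (mod 2).
s = (1, 0, 1, 0)^T — this equals column 10 of H (binary 1010), so error is at position 10.
Correct: flip bit 10 of r = 011010001100100 to get c = 011010001000100.


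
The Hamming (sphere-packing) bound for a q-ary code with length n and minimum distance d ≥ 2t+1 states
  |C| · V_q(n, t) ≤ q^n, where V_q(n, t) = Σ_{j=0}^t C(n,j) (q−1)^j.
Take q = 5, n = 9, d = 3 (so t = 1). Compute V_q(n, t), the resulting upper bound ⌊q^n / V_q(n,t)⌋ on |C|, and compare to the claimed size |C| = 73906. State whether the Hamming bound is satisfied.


V_q(n, t) = 37, q^n = 1953125, Hamming bound = 52787, |C| = 73906 > bound (violated).

Step 1: Compute V_q(n, t) = Σ_{j=0}^1 C(n, j) (q−1)^j.
  j = 0: C(9,0)·(4)^0 = 1·1 = 1.
  j = 1: C(9,1)·(4)^1 = 9·4 = 36.
  V_q(n, t) = 1 + 36 = 37.
Step 2: q^n = 5^9 = 1953125.
Step 3: Hamming bound ⌊q^n / V_q(n,t)⌋ = ⌊1953125/37⌋ = 52787.
Step 4: Compare |C| = 73906 to 52787: violated.
The claimed |C| lies above the Hamming bound, so no 5-ary code of length 9 with d ≥ 3 can have 73906 codewords.


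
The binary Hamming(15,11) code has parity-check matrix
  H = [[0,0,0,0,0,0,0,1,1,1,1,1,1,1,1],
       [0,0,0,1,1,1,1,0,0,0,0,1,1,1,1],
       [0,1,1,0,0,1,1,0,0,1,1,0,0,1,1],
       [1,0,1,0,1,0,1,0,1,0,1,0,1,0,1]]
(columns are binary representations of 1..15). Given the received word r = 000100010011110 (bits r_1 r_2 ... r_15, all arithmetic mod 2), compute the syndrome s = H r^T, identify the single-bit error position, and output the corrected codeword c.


s = (1, 0, 0, 0)^T, error position = 8, corrected codeword c = 000100000011110

Compute s = H r^T mod 2 one row at a time:
  s_1 = 1 + 0 + 0 + 1 + 1 + 1 + 1 + 0 = 5 ≡ 1 (mod 2).
  s_2 = 1 + 0 + 0 + 0 + 1 + 1 + 1 + 0 = 4 ≡ 0 (mod 2).
  s_3 = 0 + 0 + 0 + 0 + 0 + 1 + 1 + 0 = 2 ≡ 0 (mod 2).
  s_4 = 0 + 0 + 0 + 0 + 0 + 1 + 1 + 0 = 2 ≡ 0 (mod 2).
s = (1, 0, 0, 0)^T — this equals column 8 of H (binary 1000), so error is at position 8.
Correct: flip bit 8 of r = 000100010011110 to get c = 000100000011110.


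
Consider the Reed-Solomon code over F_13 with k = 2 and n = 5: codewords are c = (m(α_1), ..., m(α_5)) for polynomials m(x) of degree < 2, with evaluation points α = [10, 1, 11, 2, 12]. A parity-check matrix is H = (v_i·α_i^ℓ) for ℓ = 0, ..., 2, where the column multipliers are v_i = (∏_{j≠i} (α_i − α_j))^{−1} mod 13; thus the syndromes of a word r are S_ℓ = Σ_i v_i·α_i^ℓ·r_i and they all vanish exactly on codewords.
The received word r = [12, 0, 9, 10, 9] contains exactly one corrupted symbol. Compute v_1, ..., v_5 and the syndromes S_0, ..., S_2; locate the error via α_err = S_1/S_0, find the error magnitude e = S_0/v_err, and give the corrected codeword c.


S = (10, 3, 10), error at position 5, error magnitude e = 3, c = [12, 0, 9, 10, 6].

Step 1: column multipliers v_i = (∏_{j≠i}(α_i − α_j))^{−1} mod 13.
  i = 1 (α = 10): (10−1)(10−11)(10−2)(10−12) = 9·(−1)·8·(−2) = 144 ≡ 1, so v_1 = 1^{−1} = 1 (mod 13).
  i = 2 (α = 1): (1−10)(1−11)(1−2)(1−12) = (−9)·(−10)·(−1)·(−11) = 990 ≡ 2, so v_2 = 2^{−1} = 7 (mod 13).
  i = 3 (α = 11): (11−10)(11−1)(11−2)(11−12) = 1·10·9·(−1) = −90 ≡ 1, so v_3 = 1^{−1} = 1 (mod 13).
  i = 4 (α = 2): (2−10)(2−1)(2−11)(2−12) = (−8)·1·(−9)·(−10) = −720 ≡ 8, so v_4 = 8^{−1} = 5 (mod 13).
  i = 5 (α = 12): (12−10)(12−1)(12−11)(12−2) = 2·11·1·10 = 220 ≡ 12, so v_5 = 12^{−1} = 12 (mod 13).
  v = [1, 7, 1, 5, 12].
Step 2: syndromes of r = [12, 0, 9, 10, 9] (all sums mod 13).
  S_0 = Σ v_i r_i = 1·12 + 7·0 + 1·9 + 5·10 + 12·9 = 179 ≡ 10.
  S_1 = Σ v_i α_i r_i = 1·10·12 + 7·1·0 + 1·11·9 + 5·2·10 + 12·12·9 = 1615 ≡ 3.
  α_i^2 mod 13 = [9, 1, 4, 4, 1].
  S_2 = Σ v_i α_i^2 r_i = 1·9·12 + 7·1·0 + 1·4·9 + 5·4·10 + 12·1·9 = 452 ≡ 10.
  S = (10, 3, 10) ≠ 0, so r is not a codeword (an error is present).
Step 3: locate the error. For a single error e at position i, S_ℓ = v_i·e·α_i^ℓ, so α_err = S_1/S_0.
  S_0^{−1} = 10^{−1} = 4 (mod 13), so α_err = 3·4 = 12 ≡ 12 = α_5. Error position i = 5.
  Consistency check: S_2/S_1 = 10·9 = 90 ≡ 12 = α_err ✓ (single-error assumption holds).
Step 4: error magnitude e = S_0/v_5 = S_0·∏_{j≠5}(α_5 − α_j) = 10·12 = 120 ≡ 3 (mod 13).
Step 5: correct position 5: c_5 = r_5 − e = 9 − 3 ≡ 6 (mod 13). Hence c = [12, 0, 9, 10, 6].
  Check: interpolating c through the α_i gives m(x) = 3 + 10·x (degree < 2) with m(α_i) = c_i for every i, so c is indeed a codeword.


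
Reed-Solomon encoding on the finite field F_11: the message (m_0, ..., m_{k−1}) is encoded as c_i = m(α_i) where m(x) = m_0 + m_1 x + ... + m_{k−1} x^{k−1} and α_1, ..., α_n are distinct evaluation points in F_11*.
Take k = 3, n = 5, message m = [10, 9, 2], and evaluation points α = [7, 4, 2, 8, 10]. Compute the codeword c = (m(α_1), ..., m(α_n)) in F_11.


c = [6, 1, 3, 1, 3]

Message polynomial: m(x) = 10 + 9·x + 2·x^2 (mod 11).
For each evaluation point α_i, compute m(α_i) mod 11:
  α_1 = 7: Horner steps 2 → 1 → 6, so m(7) = 6.
  α_2 = 4: Horner steps 2 → 6 → 1, so m(4) = 1.
  α_3 = 2: Horner steps 2 → 2 → 3, so m(2) = 3.
  α_4 = 8: Horner steps 2 → 3 → 1, so m(8) = 1.
  α_5 = 10: Horner steps 2 → 7 → 3, so m(10) = 3.
Codeword c = [6, 1, 3, 1, 3] ∈ F_11^5.


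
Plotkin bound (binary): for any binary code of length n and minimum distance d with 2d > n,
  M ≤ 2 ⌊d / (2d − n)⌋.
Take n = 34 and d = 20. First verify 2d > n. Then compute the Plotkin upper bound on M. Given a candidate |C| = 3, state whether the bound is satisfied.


Plotkin bound M ≤ 6; given |C| = 3 ≤ bound (satisfied).

Check applicability: 2d = 40, n = 34.
2d − n = 6 > 0, so Plotkin applies.
Compute d/(2d−n) = 20/6 ≈ 3.3333.
⌊d/(2d−n)⌋ = 3.
Plotkin bound: M ≤ 2·3 = 6.
Given |C| = 3, check: satisfied.
This |C| is below the Plotkin bound.


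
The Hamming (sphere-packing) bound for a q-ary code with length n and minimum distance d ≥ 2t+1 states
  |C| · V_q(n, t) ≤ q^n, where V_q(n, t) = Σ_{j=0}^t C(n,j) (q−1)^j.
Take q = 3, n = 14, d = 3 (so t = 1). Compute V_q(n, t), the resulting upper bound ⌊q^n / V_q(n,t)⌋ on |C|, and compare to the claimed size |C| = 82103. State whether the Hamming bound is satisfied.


V_q(n, t) = 29, q^n = 4782969, Hamming bound = 164929, |C| = 82103 ≤ bound (satisfied).

Step 1: Compute V_q(n, t) = Σ_{j=0}^1 C(n, j) (q−1)^j.
  j = 0: C(14,0)·(2)^0 = 1·1 = 1.
  j = 1: C(14,1)·(2)^1 = 14·2 = 28.
  V_q(n, t) = 1 + 28 = 29.
Step 2: q^n = 3^14 = 4782969.
Step 3: Hamming bound ⌊q^n / V_q(n,t)⌋ = ⌊4782969/29⌋ = 164929.
Step 4: Compare |C| = 82103 to 164929: satisfied.
The claimed |C| lies below the Hamming bound.


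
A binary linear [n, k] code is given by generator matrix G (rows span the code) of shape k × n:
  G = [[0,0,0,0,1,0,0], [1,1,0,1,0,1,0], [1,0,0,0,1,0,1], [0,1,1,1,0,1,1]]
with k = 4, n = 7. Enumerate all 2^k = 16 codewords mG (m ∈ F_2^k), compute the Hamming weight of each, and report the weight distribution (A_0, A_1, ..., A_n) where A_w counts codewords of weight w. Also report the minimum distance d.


Weight distribution: A_0 = 1, A_1 = 2, A_2 = 2, A_3 = 2, A_4 = 3, A_5 = 4, A_6 = 2. Minimum distance d = 1.

Enumerate all 2^4 = 16 messages m ∈ F_2^4.
For each, compute codeword c = mG in F_2^7, then tally its weight.
  m = 0000 → c = 0000000, weight = 0.
  m = 1000 → c = 0000100, weight = 1.
  m = 0100 → c = 1101010, weight = 4.
  m = 1100 → c = 1101110, weight = 5.
  m = 0010 → c = 1000101, weight = 3.
  m = 1010 → c = 1000001, weight = 2.
  m = 0110 → c = 0101111, weight = 5.
  m = 1110 → c = 0101011, weight = 4.
  m = 0001 → c = 0111011, weight = 5.
  m = 1001 → c = 0111111, weight = 6.
  m = 0101 → c = 1010001, weight = 3.
  m = 1101 → c = 1010101, weight = 4.
  m = 0011 → c = 1111110, weight = 6.
  m = 1011 → c = 1111010, weight = 5.
  m = 0111 → c = 0010100, weight = 2.
  m = 1111 → c = 0010000, weight = 1.
Tally weights:
  weight 0: 1 codewords.
  weight 1: 2 codewords.
  weight 2: 2 codewords.
  weight 3: 2 codewords.
  weight 4: 3 codewords.
  weight 5: 4 codewords.
  weight 6: 2 codewords.
Minimum distance d = smallest w > 0 with A_w > 0 = 1.
Sanity: Σ A_w = 16 = 2^4 = 16 ✓.


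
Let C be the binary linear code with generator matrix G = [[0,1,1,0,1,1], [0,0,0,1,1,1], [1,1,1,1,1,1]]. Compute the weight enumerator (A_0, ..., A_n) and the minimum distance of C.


Weight distribution: A_0 = 1, A_2 = 1, A_3 = 4, A_4 = 1, A_6 = 1. Minimum distance d = 2.

Enumerate all 2^3 = 8 messages m ∈ F_2^3.
For each, compute codeword c = mG in F_2^6, then tally its weight.
  m = 000 → c = 000000, weight = 0.
  m = 100 → c = 011011, weight = 4.
  m = 010 → c = 000111, weight = 3.
  m = 110 → c = 011100, weight = 3.
  m = 001 → c = 111111, weight = 6.
  m = 101 → c = 100100, weight = 2.
  m = 011 → c = 111000, weight = 3.
  m = 111 → c = 100011, weight = 3.
Tally weights:
  weight 0: 1 codewords.
  weight 2: 1 codewords.
  weight 3: 4 codewords.
  weight 4: 1 codewords.
  weight 6: 1 codewords.
Minimum distance d = smallest w > 0 with A_w > 0 = 2.
Sanity: Σ A_w = 8 = 2^3 = 8 ✓.


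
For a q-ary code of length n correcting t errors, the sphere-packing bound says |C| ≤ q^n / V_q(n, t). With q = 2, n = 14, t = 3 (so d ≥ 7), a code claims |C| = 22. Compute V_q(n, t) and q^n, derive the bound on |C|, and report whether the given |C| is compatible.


V_q(n, t) = 470, q^n = 16384, Hamming bound = 34, |C| = 22 ≤ bound (satisfied).

Step 1: Compute V_q(n, t) = Σ_{j=0}^3 C(n, j) (q−1)^j.
  j = 0: C(14,0)·(1)^0 = 1·1 = 1.
  j = 1: C(14,1)·(1)^1 = 14·1 = 14.
  j = 2: C(14,2)·(1)^2 = 91·1 = 91.
  j = 3: C(14,3)·(1)^3 = 364·1 = 364.
  V_q(n, t) = 1 + 14 + 91 + 364 = 470.
Step 2: q^n = 2^14 = 16384.
Step 3: Hamming bound ⌊q^n / V_q(n,t)⌋ = ⌊16384/470⌋ = 34.
Step 4: Compare |C| = 22 to 34: satisfied.
The claimed |C| lies below the Hamming bound.


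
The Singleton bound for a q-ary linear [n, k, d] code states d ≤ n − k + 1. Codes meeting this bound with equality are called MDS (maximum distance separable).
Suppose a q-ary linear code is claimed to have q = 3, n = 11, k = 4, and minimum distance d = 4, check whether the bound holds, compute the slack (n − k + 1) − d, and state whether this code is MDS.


Singleton RHS = n − k + 1 = 8, slack = 4, bound satisfied, not MDS.

Singleton bound: d ≤ n − k + 1.
Here n = 11, k = 4, so n − k + 1 = 8.
Given d = 4, check d ≤ 8: YES.
Slack = (n − k + 1) − d = 4.
The code is NOT MDS (slack = 4 > 0).
Description: the claimed parameters are [11, 4, 4]_3; such a code would be non-MDS.


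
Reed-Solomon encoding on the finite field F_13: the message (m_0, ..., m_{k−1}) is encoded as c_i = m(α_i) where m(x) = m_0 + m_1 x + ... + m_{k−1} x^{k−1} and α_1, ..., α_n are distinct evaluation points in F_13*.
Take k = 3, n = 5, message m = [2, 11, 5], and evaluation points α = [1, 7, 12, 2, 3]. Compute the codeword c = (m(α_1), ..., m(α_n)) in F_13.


c = [5, 12, 9, 5, 2]

Message polynomial: m(x) = 2 + 11·x + 5·x^2 (mod 13).
For each evaluation point α_i, compute m(α_i) mod 13:
  α_1 = 1: Horner steps 5 → 3 → 5, so m(1) = 5.
  α_2 = 7: Horner steps 5 → 7 → 12, so m(7) = 12.
  α_3 = 12: Horner steps 5 → 6 → 9, so m(12) = 9.
  α_4 = 2: Horner steps 5 → 8 → 5, so m(2) = 5.
  α_5 = 3: Horner steps 5 → 0 → 2, so m(3) = 2.
Codeword c = [5, 12, 9, 5, 2] ∈ F_13^5.


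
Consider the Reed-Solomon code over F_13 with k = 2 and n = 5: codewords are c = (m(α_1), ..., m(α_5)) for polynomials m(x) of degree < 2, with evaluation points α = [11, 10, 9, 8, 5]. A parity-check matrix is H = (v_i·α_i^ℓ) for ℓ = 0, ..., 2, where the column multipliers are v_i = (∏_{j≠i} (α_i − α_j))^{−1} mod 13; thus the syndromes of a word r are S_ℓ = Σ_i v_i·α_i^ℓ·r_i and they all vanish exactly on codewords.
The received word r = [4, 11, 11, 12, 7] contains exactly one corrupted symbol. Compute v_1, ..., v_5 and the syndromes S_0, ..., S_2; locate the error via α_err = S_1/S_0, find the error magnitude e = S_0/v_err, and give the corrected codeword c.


S = (4, 10, 12), error at position 3, error magnitude e = 6, c = [4, 11, 5, 12, 7].

Step 1: column multipliers v_i = (∏_{j≠i}(α_i − α_j))^{−1} mod 13.
  i = 1 (α = 11): (11−10)(11−9)(11−8)(11−5) = 1·2·3·6 = 36 ≡ 10, so v_1 = 10^{−1} = 4 (mod 13).
  i = 2 (α = 10): (10−11)(10−9)(10−8)(10−5) = (−1)·1·2·5 = −10 ≡ 3, so v_2 = 3^{−1} = 9 (mod 13).
  i = 3 (α = 9): (9−11)(9−10)(9−8)(9−5) = (−2)·(−1)·1·4 = 8 ≡ 8, so v_3 = 8^{−1} = 5 (mod 13).
  i = 4 (α = 8): (8−11)(8−10)(8−9)(8−5) = (−3)·(−2)·(−1)·3 = −18 ≡ 8, so v_4 = 8^{−1} = 5 (mod 13).
  i = 5 (α = 5): (5−11)(5−10)(5−9)(5−8) = (−6)·(−5)·(−4)·(−3) = 360 ≡ 9, so v_5 = 9^{−1} = 3 (mod 13).
  v = [4, 9, 5, 5, 3].
Step 2: syndromes of r = [4, 11, 11, 12, 7] (all sums mod 13).
  S_0 = Σ v_i r_i = 4·4 + 9·11 + 5·11 + 5·12 + 3·7 = 251 ≡ 4.
  S_1 = Σ v_i α_i r_i = 4·11·4 + 9·10·11 + 5·9·11 + 5·8·12 + 3·5·7 = 2246 ≡ 10.
  α_i^2 mod 13 = [4, 9, 3, 12, 12].
  S_2 = Σ v_i α_i^2 r_i = 4·4·4 + 9·9·11 + 5·3·11 + 5·12·12 + 3·12·7 = 2092 ≡ 12.
  S = (4, 10, 12) ≠ 0, so r is not a codeword (an error is present).
Step 3: locate the error. For a single error e at position i, S_ℓ = v_i·e·α_i^ℓ, so α_err = S_1/S_0.
  S_0^{−1} = 4^{−1} = 10 (mod 13), so α_err = 10·10 = 100 ≡ 9 = α_3. Error position i = 3.
  Consistency check: S_2/S_1 = 12·4 = 48 ≡ 9 = α_err ✓ (single-error assumption holds).
Step 4: error magnitude e = S_0/v_3 = S_0·∏_{j≠3}(α_3 − α_j) = 4·8 = 32 ≡ 6 (mod 13).
Step 5: correct position 3: c_3 = r_3 − e = 11 − 6 ≡ 5 (mod 13). Hence c = [4, 11, 5, 12, 7].
  Check: interpolating c through the α_i gives m(x) = 3 + 6·x (degree < 2) with m(α_i) = c_i for every i, so c is indeed a codeword.


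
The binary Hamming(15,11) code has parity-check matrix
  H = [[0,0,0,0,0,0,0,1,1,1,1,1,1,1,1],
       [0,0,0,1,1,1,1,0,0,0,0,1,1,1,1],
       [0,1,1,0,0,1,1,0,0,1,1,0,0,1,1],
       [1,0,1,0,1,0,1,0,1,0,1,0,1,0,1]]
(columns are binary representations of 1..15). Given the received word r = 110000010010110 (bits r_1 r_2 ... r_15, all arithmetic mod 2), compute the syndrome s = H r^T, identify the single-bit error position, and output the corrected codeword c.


s = (0, 0, 1, 1)^T, error position = 3, corrected codeword c = 111000010010110

Compute s = H r^T mod 2 one row at a time:
  s_1 = 1 + 0 + 0 + 1 + 0 + 1 + 1 + 0 = 4 ≡ 0 (mod 2).
  s_2 = 0 + 0 + 0 + 0 + 0 + 1 + 1 + 0 = 2 ≡ 0 (mod 2).
  s_3 = 1 + 0 + 0 + 0 + 0 + 1 + 1 + 0 = 3 ≡ 1 (mod 2).
  s_4 = 1 + 0 + 0 + 0 + 0 + 1 + 1 + 0 = 3 ≡ 1 (mod 2).
s = (0, 0, 1, 1)^T — this equals column 3 of H (binary 0011), so error is at position 3.
Correct: flip bit 3 of r = 110000010010110 to get c = 111000010010110.


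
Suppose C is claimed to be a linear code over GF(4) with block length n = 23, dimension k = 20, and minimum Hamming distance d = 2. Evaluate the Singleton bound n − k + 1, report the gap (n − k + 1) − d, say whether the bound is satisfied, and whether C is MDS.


Singleton RHS = n − k + 1 = 4, slack = 2, bound satisfied, not MDS.

Singleton bound: d ≤ n − k + 1.
Here n = 23, k = 20, so n − k + 1 = 4.
Given d = 2, check d ≤ 4: YES.
Slack = (n − k + 1) − d = 2.
The code is NOT MDS (slack = 2 > 0).
Description: the claimed parameters are [23, 20, 2]_4; such a code would be non-MDS.


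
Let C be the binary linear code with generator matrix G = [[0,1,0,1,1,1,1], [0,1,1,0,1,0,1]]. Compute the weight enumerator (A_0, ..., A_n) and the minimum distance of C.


Weight distribution: A_0 = 1, A_3 = 1, A_4 = 1, A_5 = 1. Minimum distance d = 3.

Enumerate all 2^2 = 4 messages m ∈ F_2^2.
For each, compute codeword c = mG in F_2^7, then tally its weight.
  m = 00 → c = 0000000, weight = 0.
  m = 10 → c = 0101111, weight = 5.
  m = 01 → c = 0110101, weight = 4.
  m = 11 → c = 0011010, weight = 3.
Tally weights:
  weight 0: 1 codewords.
  weight 3: 1 codewords.
  weight 4: 1 codewords.
  weight 5: 1 codewords.
Minimum distance d = smallest w > 0 with A_w > 0 = 3.
Sanity: Σ A_w = 4 = 2^2 = 4 ✓.


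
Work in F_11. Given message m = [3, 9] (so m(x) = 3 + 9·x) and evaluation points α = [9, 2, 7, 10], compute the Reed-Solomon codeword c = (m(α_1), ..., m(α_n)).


c = [7, 10, 0, 5]

Message polynomial: m(x) = 3 + 9·x (mod 11).
For each evaluation point α_i, compute m(α_i) mod 11:
  α_1 = 9: Horner steps 9 → 7, so m(9) = 7.
  α_2 = 2: Horner steps 9 → 10, so m(2) = 10.
  α_3 = 7: Horner steps 9 → 0, so m(7) = 0.
  α_4 = 10: Horner steps 9 → 5, so m(10) = 5.
Codeword c = [7, 10, 0, 5] ∈ F_11^4.


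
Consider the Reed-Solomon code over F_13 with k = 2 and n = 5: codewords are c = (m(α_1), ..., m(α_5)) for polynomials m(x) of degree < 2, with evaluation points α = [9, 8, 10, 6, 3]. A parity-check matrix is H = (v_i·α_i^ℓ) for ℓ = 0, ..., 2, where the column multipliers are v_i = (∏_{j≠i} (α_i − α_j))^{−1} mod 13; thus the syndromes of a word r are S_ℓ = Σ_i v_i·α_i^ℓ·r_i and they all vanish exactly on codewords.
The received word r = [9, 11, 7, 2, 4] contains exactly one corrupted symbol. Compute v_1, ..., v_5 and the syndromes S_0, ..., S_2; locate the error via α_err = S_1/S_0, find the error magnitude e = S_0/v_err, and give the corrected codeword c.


S = (8, 11, 7), error at position 5, error magnitude e = 9, c = [9, 11, 7, 2, 8].

Step 1: column multipliers v_i = (∏_{j≠i}(α_i − α_j))^{−1} mod 13.
  i = 1 (α = 9): (9−8)(9−10)(9−6)(9−3) = 1·(−1)·3·6 = −18 ≡ 8, so v_1 = 8^{−1} = 5 (mod 13).
  i = 2 (α = 8): (8−9)(8−10)(8−6)(8−3) = (−1)·(−2)·2·5 = 20 ≡ 7, so v_2 = 7^{−1} = 2 (mod 13).
  i = 3 (α = 10): (10−9)(10−8)(10−6)(10−3) = 1·2·4·7 = 56 ≡ 4, so v_3 = 4^{−1} = 10 (mod 13).
  i = 4 (α = 6): (6−9)(6−8)(6−10)(6−3) = (−3)·(−2)·(−4)·3 = −72 ≡ 6, so v_4 = 6^{−1} = 11 (mod 13).
  i = 5 (α = 3): (3−9)(3−8)(3−10)(3−6) = (−6)·(−5)·(−7)·(−3) = 630 ≡ 6, so v_5 = 6^{−1} = 11 (mod 13).
  v = [5, 2, 10, 11, 11].
Step 2: syndromes of r = [9, 11, 7, 2, 4] (all sums mod 13).
  S_0 = Σ v_i r_i = 5·9 + 2·11 + 10·7 + 11·2 + 11·4 = 203 ≡ 8.
  S_1 = Σ v_i α_i r_i = 5·9·9 + 2·8·11 + 10·10·7 + 11·6·2 + 11·3·4 = 1545 ≡ 11.
  α_i^2 mod 13 = [3, 12, 9, 10, 9].
  S_2 = Σ v_i α_i^2 r_i = 5·3·9 + 2·12·11 + 10·9·7 + 11·10·2 + 11·9·4 = 1645 ≡ 7.
  S = (8, 11, 7) ≠ 0, so r is not a codeword (an error is present).
Step 3: locate the error. For a single error e at position i, S_ℓ = v_i·e·α_i^ℓ, so α_err = S_1/S_0.
  S_0^{−1} = 8^{−1} = 5 (mod 13), so α_err = 11·5 = 55 ≡ 3 = α_5. Error position i = 5.
  Consistency check: S_2/S_1 = 7·6 = 42 ≡ 3 = α_err ✓ (single-error assumption holds).
Step 4: error magnitude e = S_0/v_5 = S_0·∏_{j≠5}(α_5 − α_j) = 8·6 = 48 ≡ 9 (mod 13).
Step 5: correct position 5: c_5 = r_5 − e = 4 − 9 ≡ 8 (mod 13). Hence c = [9, 11, 7, 2, 8].
  Check: interpolating c through the α_i gives m(x) = 1 + 11·x (degree < 2) with m(α_i) = c_i for every i, so c is indeed a codeword.


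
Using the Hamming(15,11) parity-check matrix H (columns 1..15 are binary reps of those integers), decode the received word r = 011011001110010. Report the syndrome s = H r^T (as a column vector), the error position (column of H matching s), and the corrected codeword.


s = (0, 1, 0, 0)^T, error position = 4, corrected codeword c = 011111001110010

Compute s = H r^T mod 2 one row at a time:
  s_1 = 0 + 1 + 1 + 1 + 0 + 0 + 1 + 0 = 4 ≡ 0 (mod 2).
  s_2 = 0 + 1 + 1 + 0 + 0 + 0 + 1 + 0 = 3 ≡ 1 (mod 2).
  s_3 = 1 + 1 + 1 + 0 + 1 + 1 + 1 + 0 = 6 ≡ 0 (mod 2).
  s_4 = 0 + 1 + 1 + 0 + 1 + 1 + 0 + 0 = 4 ≡ 0 (mod 2).
s = (0, 1, 0, 0)^T — this equals column 4 of H (binary 0100), so error is at position 4.
Correct: flip bit 4 of r = 011011001110010 to get c = 011111001110010.


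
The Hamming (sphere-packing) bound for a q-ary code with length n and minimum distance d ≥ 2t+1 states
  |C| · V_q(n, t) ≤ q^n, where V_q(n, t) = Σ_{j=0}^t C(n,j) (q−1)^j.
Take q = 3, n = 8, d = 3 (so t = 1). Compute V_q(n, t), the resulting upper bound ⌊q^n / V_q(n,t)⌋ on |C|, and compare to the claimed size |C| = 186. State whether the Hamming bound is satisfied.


V_q(n, t) = 17, q^n = 6561, Hamming bound = 385, |C| = 186 ≤ bound (satisfied).

Step 1: Compute V_q(n, t) = Σ_{j=0}^1 C(n, j) (q−1)^j.
  j = 0: C(8,0)·(2)^0 = 1·1 = 1.
  j = 1: C(8,1)·(2)^1 = 8·2 = 16.
  V_q(n, t) = 1 + 16 = 17.
Step 2: q^n = 3^8 = 6561.
Step 3: Hamming bound ⌊q^n / V_q(n,t)⌋ = ⌊6561/17⌋ = 385.
Step 4: Compare |C| = 186 to 385: satisfied.
The claimed |C| lies below the Hamming bound.


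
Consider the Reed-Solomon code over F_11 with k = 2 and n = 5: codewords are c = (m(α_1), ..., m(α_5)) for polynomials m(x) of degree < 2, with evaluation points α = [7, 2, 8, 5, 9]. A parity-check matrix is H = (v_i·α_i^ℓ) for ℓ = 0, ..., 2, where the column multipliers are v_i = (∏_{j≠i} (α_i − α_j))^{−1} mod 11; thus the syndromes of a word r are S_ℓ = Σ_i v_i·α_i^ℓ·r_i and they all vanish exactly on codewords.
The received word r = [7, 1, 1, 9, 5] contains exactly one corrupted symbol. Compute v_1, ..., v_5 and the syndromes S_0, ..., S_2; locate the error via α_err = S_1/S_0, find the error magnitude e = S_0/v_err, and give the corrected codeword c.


S = (7, 1, 8), error at position 3, error magnitude e = 6, c = [7, 1, 6, 9, 5].

Step 1: column multipliers v_i = (∏_{j≠i}(α_i − α_j))^{−1} mod 11.
  i = 1 (α = 7): (7−2)(7−8)(7−5)(7−9) = 5·(−1)·2·(−2) = 20 ≡ 9, so v_1 = 9^{−1} = 5 (mod 11).
  i = 2 (α = 2): (2−7)(2−8)(2−5)(2−9) = (−5)·(−6)·(−3)·(−7) = 630 ≡ 3, so v_2 = 3^{−1} = 4 (mod 11).
  i = 3 (α = 8): (8−7)(8−2)(8−5)(8−9) = 1·6·3·(−1) = −18 ≡ 4, so v_3 = 4^{−1} = 3 (mod 11).
  i = 4 (α = 5): (5−7)(5−2)(5−8)(5−9) = (−2)·3·(−3)·(−4) = −72 ≡ 5, so v_4 = 5^{−1} = 9 (mod 11).
  i = 5 (α = 9): (9−7)(9−2)(9−8)(9−5) = 2·7·1·4 = 56 ≡ 1, so v_5 = 1^{−1} = 1 (mod 11).
  v = [5, 4, 3, 9, 1].
Step 2: syndromes of r = [7, 1, 1, 9, 5] (all sums mod 11).
  S_0 = Σ v_i r_i = 5·7 + 4·1 + 3·1 + 9·9 + 1·5 = 128 ≡ 7.
  S_1 = Σ v_i α_i r_i = 5·7·7 + 4·2·1 + 3·8·1 + 9·5·9 + 1·9·5 = 727 ≡ 1.
  α_i^2 mod 11 = [5, 4, 9, 3, 4].
  S_2 = Σ v_i α_i^2 r_i = 5·5·7 + 4·4·1 + 3·9·1 + 9·3·9 + 1·4·5 = 481 ≡ 8.
  S = (7, 1, 8) ≠ 0, so r is not a codeword (an error is present).
Step 3: locate the error. For a single error e at position i, S_ℓ = v_i·e·α_i^ℓ, so α_err = S_1/S_0.
  S_0^{−1} = 7^{−1} = 8 (mod 11), so α_err = 1·8 = 8 ≡ 8 = α_3. Error position i = 3.
  Consistency check: S_2/S_1 = 8·1 = 8 ≡ 8 = α_err ✓ (single-error assumption holds).
Step 4: error magnitude e = S_0/v_3 = S_0·∏_{j≠3}(α_3 − α_j) = 7·4 = 28 ≡ 6 (mod 11).
Step 5: correct position 3: c_3 = r_3 − e = 1 − 6 ≡ 6 (mod 11). Hence c = [7, 1, 6, 9, 5].
  Check: interpolating c through the α_i gives m(x) = 3 + 10·x (degree < 2) with m(α_i) = c_i for every i, so c is indeed a codeword.


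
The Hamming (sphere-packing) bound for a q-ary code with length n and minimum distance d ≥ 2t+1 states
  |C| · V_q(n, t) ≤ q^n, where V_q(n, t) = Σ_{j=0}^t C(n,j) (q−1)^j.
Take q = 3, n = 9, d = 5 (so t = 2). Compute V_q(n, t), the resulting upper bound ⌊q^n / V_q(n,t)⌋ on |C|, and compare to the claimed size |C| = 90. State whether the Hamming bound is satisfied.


V_q(n, t) = 163, q^n = 19683, Hamming bound = 120, |C| = 90 ≤ bound (satisfied).

Step 1: Compute V_q(n, t) = Σ_{j=0}^2 C(n, j) (q−1)^j.
  j = 0: C(9,0)·(2)^0 = 1·1 = 1.
  j = 1: C(9,1)·(2)^1 = 9·2 = 18.
  j = 2: C(9,2)·(2)^2 = 36·4 = 144.
  V_q(n, t) = 1 + 18 + 144 = 163.
Step 2: q^n = 3^9 = 19683.
Step 3: Hamming bound ⌊q^n / V_q(n,t)⌋ = ⌊19683/163⌋ = 120.
Step 4: Compare |C| = 90 to 120: satisfied.
The claimed |C| lies below the Hamming bound.


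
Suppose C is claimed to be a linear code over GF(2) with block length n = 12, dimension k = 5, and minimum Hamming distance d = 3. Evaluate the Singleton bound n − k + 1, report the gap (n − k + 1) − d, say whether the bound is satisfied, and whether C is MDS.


Singleton RHS = n − k + 1 = 8, slack = 5, bound satisfied, not MDS.

Singleton bound: d ≤ n − k + 1.
Here n = 12, k = 5, so n − k + 1 = 8.
Given d = 3, check d ≤ 8: YES.
Slack = (n − k + 1) − d = 5.
The code is NOT MDS (slack = 5 > 0).
Description: the claimed parameters are [12, 5, 3]_2; such a code would be non-MDS.


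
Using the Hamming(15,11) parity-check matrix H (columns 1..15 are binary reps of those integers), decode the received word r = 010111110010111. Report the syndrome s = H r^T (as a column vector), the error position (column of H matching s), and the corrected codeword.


s = (1, 1, 0, 1)^T, error position = 13, corrected codeword c = 010111110010011

Compute s = H r^T mod 2 one row at a time:
  s_1 = 1 + 0 + 0 + 1 + 0 + 1 + 1 + 1 = 5 ≡ 1 (mod 2).
  s_2 = 1 + 1 + 1 + 1 + 0 + 1 + 1 + 1 = 7 ≡ 1 (mod 2).
  s_3 = 1 + 0 + 1 + 1 + 0 + 1 + 1 + 1 = 6 ≡ 0 (mod 2).
  s_4 = 0 + 0 + 1 + 1 + 0 + 1 + 1 + 1 = 5 ≡ 1 (mod 2).
s = (1, 1, 0, 1)^T — this equals column 13 of H (binary 1101), so error is at position 13.
Correct: flip bit 13 of r = 010111110010111 to get c = 010111110010011.


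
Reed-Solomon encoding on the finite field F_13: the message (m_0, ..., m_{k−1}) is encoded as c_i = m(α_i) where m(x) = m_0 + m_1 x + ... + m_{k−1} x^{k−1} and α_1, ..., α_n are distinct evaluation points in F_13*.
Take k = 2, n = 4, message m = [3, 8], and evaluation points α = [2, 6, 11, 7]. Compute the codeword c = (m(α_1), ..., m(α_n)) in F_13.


c = [6, 12, 0, 7]

Message polynomial: m(x) = 3 + 8·x (mod 13).
For each evaluation point α_i, compute m(α_i) mod 13:
  α_1 = 2: Horner steps 8 → 6, so m(2) = 6.
  α_2 = 6: Horner steps 8 → 12, so m(6) = 12.
  α_3 = 11: Horner steps 8 → 0, so m(11) = 0.
  α_4 = 7: Horner steps 8 → 7, so m(7) = 7.
Codeword c = [6, 12, 0, 7] ∈ F_13^4.


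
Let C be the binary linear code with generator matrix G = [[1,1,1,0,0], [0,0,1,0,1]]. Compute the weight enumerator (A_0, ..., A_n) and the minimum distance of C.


Weight distribution: A_0 = 1, A_2 = 1, A_3 = 2. Minimum distance d = 2.

Enumerate all 2^2 = 4 messages m ∈ F_2^2.
For each, compute codeword c = mG in F_2^5, then tally its weight.
  m = 00 → c = 00000, weight = 0.
  m = 10 → c = 11100, weight = 3.
  m = 01 → c = 00101, weight = 2.
  m = 11 → c = 11001, weight = 3.
Tally weights:
  weight 0: 1 codewords.
  weight 2: 1 codewords.
  weight 3: 2 codewords.
Minimum distance d = smallest w > 0 with A_w > 0 = 2.
Sanity: Σ A_w = 4 = 2^2 = 4 ✓.
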